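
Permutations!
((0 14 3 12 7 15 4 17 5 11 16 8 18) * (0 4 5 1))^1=(0 14 3 12 7 15 5 11 16 8 18 4 17 1)=[14, 0, 2, 12, 17, 11, 6, 15, 18, 9, 10, 16, 7, 13, 3, 5, 8, 1, 4]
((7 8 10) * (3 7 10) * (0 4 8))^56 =(10)(0 4 8 3 7) =[4, 1, 2, 7, 8, 5, 6, 0, 3, 9, 10]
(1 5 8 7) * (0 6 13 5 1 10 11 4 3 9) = [6, 1, 2, 9, 3, 8, 13, 10, 7, 0, 11, 4, 12, 5] = (0 6 13 5 8 7 10 11 4 3 9)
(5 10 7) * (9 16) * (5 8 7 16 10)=(7 8)(9 10 16)=[0, 1, 2, 3, 4, 5, 6, 8, 7, 10, 16, 11, 12, 13, 14, 15, 9]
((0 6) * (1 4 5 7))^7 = (0 6)(1 7 5 4) = [6, 7, 2, 3, 1, 4, 0, 5]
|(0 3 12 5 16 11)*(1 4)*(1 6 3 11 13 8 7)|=10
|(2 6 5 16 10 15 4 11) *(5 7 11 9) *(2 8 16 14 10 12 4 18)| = |(2 6 7 11 8 16 12 4 9 5 14 10 15 18)| = 14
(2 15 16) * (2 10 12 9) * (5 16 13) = (2 15 13 5 16 10 12 9) = [0, 1, 15, 3, 4, 16, 6, 7, 8, 2, 12, 11, 9, 5, 14, 13, 10]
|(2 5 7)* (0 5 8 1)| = 6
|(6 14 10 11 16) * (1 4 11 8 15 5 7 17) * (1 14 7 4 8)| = |(1 8 15 5 4 11 16 6 7 17 14 10)| = 12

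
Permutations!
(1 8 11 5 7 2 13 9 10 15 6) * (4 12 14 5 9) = (1 8 11 9 10 15 6)(2 13 4 12 14 5 7) = [0, 8, 13, 3, 12, 7, 1, 2, 11, 10, 15, 9, 14, 4, 5, 6]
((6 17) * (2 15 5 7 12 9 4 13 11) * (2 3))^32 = (17)(2 5 12 4 11)(3 15 7 9 13) = [0, 1, 5, 15, 11, 12, 6, 9, 8, 13, 10, 2, 4, 3, 14, 7, 16, 17]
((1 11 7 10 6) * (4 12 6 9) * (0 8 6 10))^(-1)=(0 7 11 1 6 8)(4 9 10 12)=[7, 6, 2, 3, 9, 5, 8, 11, 0, 10, 12, 1, 4]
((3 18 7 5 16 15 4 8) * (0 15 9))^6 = (0 7 4 16 3)(5 8 9 18 15) = [7, 1, 2, 0, 16, 8, 6, 4, 9, 18, 10, 11, 12, 13, 14, 5, 3, 17, 15]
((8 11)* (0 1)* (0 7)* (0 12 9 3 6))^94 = (0 12 6 7 3 1 9) = [12, 9, 2, 1, 4, 5, 7, 3, 8, 0, 10, 11, 6]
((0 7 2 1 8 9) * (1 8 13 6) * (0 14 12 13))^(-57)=(0 8 12 1 2 14 6 7 9 13)=[8, 2, 14, 3, 4, 5, 7, 9, 12, 13, 10, 11, 1, 0, 6]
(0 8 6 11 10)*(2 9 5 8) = [2, 1, 9, 3, 4, 8, 11, 7, 6, 5, 0, 10] = (0 2 9 5 8 6 11 10)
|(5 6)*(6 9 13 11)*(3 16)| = |(3 16)(5 9 13 11 6)| = 10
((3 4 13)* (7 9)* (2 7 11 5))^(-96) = [0, 1, 5, 3, 4, 11, 6, 2, 8, 7, 10, 9, 12, 13] = (13)(2 5 11 9 7)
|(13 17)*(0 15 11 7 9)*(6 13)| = |(0 15 11 7 9)(6 13 17)| = 15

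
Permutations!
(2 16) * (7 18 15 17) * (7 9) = (2 16)(7 18 15 17 9) = [0, 1, 16, 3, 4, 5, 6, 18, 8, 7, 10, 11, 12, 13, 14, 17, 2, 9, 15]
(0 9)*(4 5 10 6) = (0 9)(4 5 10 6) = [9, 1, 2, 3, 5, 10, 4, 7, 8, 0, 6]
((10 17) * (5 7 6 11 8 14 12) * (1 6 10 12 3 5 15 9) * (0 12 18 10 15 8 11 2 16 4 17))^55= [3, 4, 18, 9, 0, 1, 17, 6, 7, 16, 14, 11, 5, 13, 15, 2, 10, 12, 8]= (0 3 9 16 10 14 15 2 18 8 7 6 17 12 5 1 4)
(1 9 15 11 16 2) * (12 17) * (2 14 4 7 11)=(1 9 15 2)(4 7 11 16 14)(12 17)=[0, 9, 1, 3, 7, 5, 6, 11, 8, 15, 10, 16, 17, 13, 4, 2, 14, 12]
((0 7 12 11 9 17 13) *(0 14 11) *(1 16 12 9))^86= (0 11 9 16 13)(1 17 12 14 7)= [11, 17, 2, 3, 4, 5, 6, 1, 8, 16, 10, 9, 14, 0, 7, 15, 13, 12]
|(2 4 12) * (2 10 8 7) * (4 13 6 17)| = |(2 13 6 17 4 12 10 8 7)| = 9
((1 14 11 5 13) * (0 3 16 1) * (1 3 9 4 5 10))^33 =[5, 14, 2, 16, 0, 9, 6, 7, 8, 13, 1, 10, 12, 4, 11, 15, 3] =(0 5 9 13 4)(1 14 11 10)(3 16)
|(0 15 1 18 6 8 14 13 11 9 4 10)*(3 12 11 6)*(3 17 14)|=|(0 15 1 18 17 14 13 6 8 3 12 11 9 4 10)|=15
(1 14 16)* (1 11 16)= (1 14)(11 16)= [0, 14, 2, 3, 4, 5, 6, 7, 8, 9, 10, 16, 12, 13, 1, 15, 11]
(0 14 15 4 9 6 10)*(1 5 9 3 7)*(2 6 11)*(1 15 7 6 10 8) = (0 14 7 15 4 3 6 8 1 5 9 11 2 10) = [14, 5, 10, 6, 3, 9, 8, 15, 1, 11, 0, 2, 12, 13, 7, 4]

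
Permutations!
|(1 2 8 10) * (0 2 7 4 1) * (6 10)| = |(0 2 8 6 10)(1 7 4)| = 15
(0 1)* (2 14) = [1, 0, 14, 3, 4, 5, 6, 7, 8, 9, 10, 11, 12, 13, 2] = (0 1)(2 14)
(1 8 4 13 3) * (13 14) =(1 8 4 14 13 3) =[0, 8, 2, 1, 14, 5, 6, 7, 4, 9, 10, 11, 12, 3, 13]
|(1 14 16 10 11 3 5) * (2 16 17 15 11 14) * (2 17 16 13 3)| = |(1 17 15 11 2 13 3 5)(10 14 16)| = 24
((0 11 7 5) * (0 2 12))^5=(0 12 2 5 7 11)=[12, 1, 5, 3, 4, 7, 6, 11, 8, 9, 10, 0, 2]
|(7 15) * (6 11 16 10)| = 4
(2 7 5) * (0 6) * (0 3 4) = (0 6 3 4)(2 7 5) = [6, 1, 7, 4, 0, 2, 3, 5]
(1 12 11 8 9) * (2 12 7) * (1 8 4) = (1 7 2 12 11 4)(8 9) = [0, 7, 12, 3, 1, 5, 6, 2, 9, 8, 10, 4, 11]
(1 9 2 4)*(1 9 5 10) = [0, 5, 4, 3, 9, 10, 6, 7, 8, 2, 1] = (1 5 10)(2 4 9)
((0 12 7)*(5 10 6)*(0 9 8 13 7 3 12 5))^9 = [5, 1, 2, 12, 4, 10, 0, 9, 13, 8, 6, 11, 3, 7] = (0 5 10 6)(3 12)(7 9 8 13)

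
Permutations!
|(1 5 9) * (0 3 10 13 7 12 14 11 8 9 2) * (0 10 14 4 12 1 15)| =42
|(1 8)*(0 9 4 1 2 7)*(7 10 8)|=|(0 9 4 1 7)(2 10 8)|=15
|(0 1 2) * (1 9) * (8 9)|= |(0 8 9 1 2)|= 5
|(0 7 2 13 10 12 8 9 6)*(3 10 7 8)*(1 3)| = 12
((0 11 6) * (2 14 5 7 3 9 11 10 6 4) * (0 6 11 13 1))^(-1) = [1, 13, 4, 7, 11, 14, 6, 5, 8, 3, 0, 10, 12, 9, 2] = (0 1 13 9 3 7 5 14 2 4 11 10)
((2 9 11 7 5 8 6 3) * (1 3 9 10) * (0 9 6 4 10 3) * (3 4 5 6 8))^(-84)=(11)=[0, 1, 2, 3, 4, 5, 6, 7, 8, 9, 10, 11]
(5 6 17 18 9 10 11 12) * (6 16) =(5 16 6 17 18 9 10 11 12) =[0, 1, 2, 3, 4, 16, 17, 7, 8, 10, 11, 12, 5, 13, 14, 15, 6, 18, 9]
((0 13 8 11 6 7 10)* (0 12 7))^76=(0 13 8 11 6)(7 10 12)=[13, 1, 2, 3, 4, 5, 0, 10, 11, 9, 12, 6, 7, 8]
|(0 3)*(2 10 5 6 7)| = |(0 3)(2 10 5 6 7)| = 10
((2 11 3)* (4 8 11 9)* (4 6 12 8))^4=[0, 1, 8, 12, 4, 5, 3, 7, 9, 11, 10, 6, 2]=(2 8 9 11 6 3 12)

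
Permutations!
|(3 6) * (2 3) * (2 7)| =4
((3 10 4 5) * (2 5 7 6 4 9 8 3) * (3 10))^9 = (10)(2 5) = [0, 1, 5, 3, 4, 2, 6, 7, 8, 9, 10]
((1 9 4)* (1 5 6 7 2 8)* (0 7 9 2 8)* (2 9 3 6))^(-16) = [0, 1, 2, 3, 4, 5, 6, 7, 8, 9] = (9)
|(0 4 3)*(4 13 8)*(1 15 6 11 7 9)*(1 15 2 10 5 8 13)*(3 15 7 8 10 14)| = |(0 1 2 14 3)(4 15 6 11 8)(5 10)(7 9)| = 10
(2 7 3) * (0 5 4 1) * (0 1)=(0 5 4)(2 7 3)=[5, 1, 7, 2, 0, 4, 6, 3]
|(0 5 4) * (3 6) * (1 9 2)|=|(0 5 4)(1 9 2)(3 6)|=6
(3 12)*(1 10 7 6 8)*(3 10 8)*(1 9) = (1 8 9)(3 12 10 7 6) = [0, 8, 2, 12, 4, 5, 3, 6, 9, 1, 7, 11, 10]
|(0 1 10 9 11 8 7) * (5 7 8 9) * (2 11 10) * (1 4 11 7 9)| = 6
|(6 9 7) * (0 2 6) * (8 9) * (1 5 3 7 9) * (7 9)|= 9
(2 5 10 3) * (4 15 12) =(2 5 10 3)(4 15 12) =[0, 1, 5, 2, 15, 10, 6, 7, 8, 9, 3, 11, 4, 13, 14, 12]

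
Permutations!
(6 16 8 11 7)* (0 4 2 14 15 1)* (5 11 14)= [4, 0, 5, 3, 2, 11, 16, 6, 14, 9, 10, 7, 12, 13, 15, 1, 8]= (0 4 2 5 11 7 6 16 8 14 15 1)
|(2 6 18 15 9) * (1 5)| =10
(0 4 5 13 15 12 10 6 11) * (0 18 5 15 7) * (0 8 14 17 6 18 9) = (0 4 15 12 10 18 5 13 7 8 14 17 6 11 9) = [4, 1, 2, 3, 15, 13, 11, 8, 14, 0, 18, 9, 10, 7, 17, 12, 16, 6, 5]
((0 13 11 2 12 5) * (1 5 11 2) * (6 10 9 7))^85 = (0 13 2 12 11 1 5)(6 10 9 7) = [13, 5, 12, 3, 4, 0, 10, 6, 8, 7, 9, 1, 11, 2]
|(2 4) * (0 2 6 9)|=5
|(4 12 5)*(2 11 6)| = |(2 11 6)(4 12 5)| = 3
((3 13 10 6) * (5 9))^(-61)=(3 6 10 13)(5 9)=[0, 1, 2, 6, 4, 9, 10, 7, 8, 5, 13, 11, 12, 3]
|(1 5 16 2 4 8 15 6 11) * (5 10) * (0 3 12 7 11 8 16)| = |(0 3 12 7 11 1 10 5)(2 4 16)(6 8 15)| = 24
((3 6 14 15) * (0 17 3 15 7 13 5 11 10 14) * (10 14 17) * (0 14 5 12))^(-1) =(0 12 13 7 14 6 3 17 10)(5 11) =[12, 1, 2, 17, 4, 11, 3, 14, 8, 9, 0, 5, 13, 7, 6, 15, 16, 10]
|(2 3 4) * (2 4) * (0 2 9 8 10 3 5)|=|(0 2 5)(3 9 8 10)|=12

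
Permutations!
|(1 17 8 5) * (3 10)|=4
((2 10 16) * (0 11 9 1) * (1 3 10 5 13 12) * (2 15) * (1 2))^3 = (0 3 15 11 10 1 9 16)(2 12 13 5) = [3, 9, 12, 15, 4, 2, 6, 7, 8, 16, 1, 10, 13, 5, 14, 11, 0]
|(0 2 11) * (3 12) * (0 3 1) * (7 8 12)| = 8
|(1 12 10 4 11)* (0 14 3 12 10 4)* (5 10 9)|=10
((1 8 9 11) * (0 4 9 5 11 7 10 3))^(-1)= (0 3 10 7 9 4)(1 11 5 8)= [3, 11, 2, 10, 0, 8, 6, 9, 1, 4, 7, 5]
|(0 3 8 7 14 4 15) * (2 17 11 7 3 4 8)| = 21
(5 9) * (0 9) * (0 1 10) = [9, 10, 2, 3, 4, 1, 6, 7, 8, 5, 0] = (0 9 5 1 10)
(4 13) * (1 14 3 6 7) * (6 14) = (1 6 7)(3 14)(4 13) = [0, 6, 2, 14, 13, 5, 7, 1, 8, 9, 10, 11, 12, 4, 3]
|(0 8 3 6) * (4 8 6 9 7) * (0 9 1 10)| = 9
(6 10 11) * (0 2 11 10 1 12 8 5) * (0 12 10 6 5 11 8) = (0 2 8 11 5 12)(1 10 6) = [2, 10, 8, 3, 4, 12, 1, 7, 11, 9, 6, 5, 0]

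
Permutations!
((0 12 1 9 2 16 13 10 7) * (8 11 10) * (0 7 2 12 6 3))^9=(2 8)(10 13)(11 16)=[0, 1, 8, 3, 4, 5, 6, 7, 2, 9, 13, 16, 12, 10, 14, 15, 11]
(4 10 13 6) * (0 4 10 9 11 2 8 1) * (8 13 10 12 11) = (0 4 9 8 1)(2 13 6 12 11) = [4, 0, 13, 3, 9, 5, 12, 7, 1, 8, 10, 2, 11, 6]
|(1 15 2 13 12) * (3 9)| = 10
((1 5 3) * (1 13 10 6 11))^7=(13)=[0, 1, 2, 3, 4, 5, 6, 7, 8, 9, 10, 11, 12, 13]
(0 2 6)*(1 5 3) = (0 2 6)(1 5 3) = [2, 5, 6, 1, 4, 3, 0]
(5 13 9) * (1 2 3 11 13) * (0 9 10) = (0 9 5 1 2 3 11 13 10) = [9, 2, 3, 11, 4, 1, 6, 7, 8, 5, 0, 13, 12, 10]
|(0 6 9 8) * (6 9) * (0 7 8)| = 2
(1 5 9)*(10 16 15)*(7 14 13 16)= (1 5 9)(7 14 13 16 15 10)= [0, 5, 2, 3, 4, 9, 6, 14, 8, 1, 7, 11, 12, 16, 13, 10, 15]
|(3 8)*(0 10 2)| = |(0 10 2)(3 8)| = 6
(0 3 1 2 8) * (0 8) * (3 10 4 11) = (0 10 4 11 3 1 2) = [10, 2, 0, 1, 11, 5, 6, 7, 8, 9, 4, 3]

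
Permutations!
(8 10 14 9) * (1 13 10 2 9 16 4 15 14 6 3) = (1 13 10 6 3)(2 9 8)(4 15 14 16) = [0, 13, 9, 1, 15, 5, 3, 7, 2, 8, 6, 11, 12, 10, 16, 14, 4]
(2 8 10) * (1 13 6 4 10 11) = (1 13 6 4 10 2 8 11) = [0, 13, 8, 3, 10, 5, 4, 7, 11, 9, 2, 1, 12, 6]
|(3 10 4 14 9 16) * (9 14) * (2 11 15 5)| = 20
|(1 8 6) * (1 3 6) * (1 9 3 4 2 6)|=|(1 8 9 3)(2 6 4)|=12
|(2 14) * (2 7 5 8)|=|(2 14 7 5 8)|=5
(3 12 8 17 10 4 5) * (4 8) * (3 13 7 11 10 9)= (3 12 4 5 13 7 11 10 8 17 9)= [0, 1, 2, 12, 5, 13, 6, 11, 17, 3, 8, 10, 4, 7, 14, 15, 16, 9]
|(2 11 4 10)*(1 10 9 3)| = |(1 10 2 11 4 9 3)| = 7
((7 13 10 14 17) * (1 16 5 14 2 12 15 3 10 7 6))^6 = [0, 1, 12, 10, 4, 5, 6, 7, 8, 9, 2, 11, 15, 13, 14, 3, 16, 17] = (17)(2 12 15 3 10)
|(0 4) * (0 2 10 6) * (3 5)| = 10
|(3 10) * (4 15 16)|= |(3 10)(4 15 16)|= 6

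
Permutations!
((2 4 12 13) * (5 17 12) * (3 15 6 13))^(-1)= (2 13 6 15 3 12 17 5 4)= [0, 1, 13, 12, 2, 4, 15, 7, 8, 9, 10, 11, 17, 6, 14, 3, 16, 5]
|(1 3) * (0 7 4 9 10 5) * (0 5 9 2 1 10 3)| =15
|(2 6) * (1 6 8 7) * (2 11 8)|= 5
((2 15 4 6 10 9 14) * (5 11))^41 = (2 14 9 10 6 4 15)(5 11) = [0, 1, 14, 3, 15, 11, 4, 7, 8, 10, 6, 5, 12, 13, 9, 2]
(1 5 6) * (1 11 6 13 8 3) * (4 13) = (1 5 4 13 8 3)(6 11) = [0, 5, 2, 1, 13, 4, 11, 7, 3, 9, 10, 6, 12, 8]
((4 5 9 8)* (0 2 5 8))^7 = [9, 1, 0, 3, 8, 2, 6, 7, 4, 5] = (0 9 5 2)(4 8)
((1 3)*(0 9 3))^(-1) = (0 1 3 9) = [1, 3, 2, 9, 4, 5, 6, 7, 8, 0]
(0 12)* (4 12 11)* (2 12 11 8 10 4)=(0 8 10 4 11 2 12)=[8, 1, 12, 3, 11, 5, 6, 7, 10, 9, 4, 2, 0]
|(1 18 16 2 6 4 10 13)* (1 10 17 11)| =|(1 18 16 2 6 4 17 11)(10 13)| =8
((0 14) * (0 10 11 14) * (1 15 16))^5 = [0, 16, 2, 3, 4, 5, 6, 7, 8, 9, 14, 10, 12, 13, 11, 1, 15] = (1 16 15)(10 14 11)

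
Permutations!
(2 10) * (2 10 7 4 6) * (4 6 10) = (2 7 6)(4 10) = [0, 1, 7, 3, 10, 5, 2, 6, 8, 9, 4]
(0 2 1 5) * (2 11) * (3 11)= (0 3 11 2 1 5)= [3, 5, 1, 11, 4, 0, 6, 7, 8, 9, 10, 2]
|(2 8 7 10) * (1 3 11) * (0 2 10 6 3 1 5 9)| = |(0 2 8 7 6 3 11 5 9)| = 9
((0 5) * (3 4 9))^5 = (0 5)(3 9 4) = [5, 1, 2, 9, 3, 0, 6, 7, 8, 4]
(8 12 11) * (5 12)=(5 12 11 8)=[0, 1, 2, 3, 4, 12, 6, 7, 5, 9, 10, 8, 11]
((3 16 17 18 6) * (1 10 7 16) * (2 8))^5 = (1 18 7 3 17 10 6 16)(2 8) = [0, 18, 8, 17, 4, 5, 16, 3, 2, 9, 6, 11, 12, 13, 14, 15, 1, 10, 7]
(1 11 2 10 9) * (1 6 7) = (1 11 2 10 9 6 7) = [0, 11, 10, 3, 4, 5, 7, 1, 8, 6, 9, 2]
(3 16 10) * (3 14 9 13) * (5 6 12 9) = (3 16 10 14 5 6 12 9 13) = [0, 1, 2, 16, 4, 6, 12, 7, 8, 13, 14, 11, 9, 3, 5, 15, 10]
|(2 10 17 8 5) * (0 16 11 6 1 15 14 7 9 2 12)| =15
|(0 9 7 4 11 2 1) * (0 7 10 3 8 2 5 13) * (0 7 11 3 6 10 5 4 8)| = 22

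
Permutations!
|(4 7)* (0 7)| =|(0 7 4)| =3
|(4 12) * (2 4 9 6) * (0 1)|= 10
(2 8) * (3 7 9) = (2 8)(3 7 9) = [0, 1, 8, 7, 4, 5, 6, 9, 2, 3]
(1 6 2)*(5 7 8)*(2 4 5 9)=(1 6 4 5 7 8 9 2)=[0, 6, 1, 3, 5, 7, 4, 8, 9, 2]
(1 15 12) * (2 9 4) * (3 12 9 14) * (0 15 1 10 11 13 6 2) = (0 15 9 4)(2 14 3 12 10 11 13 6) = [15, 1, 14, 12, 0, 5, 2, 7, 8, 4, 11, 13, 10, 6, 3, 9]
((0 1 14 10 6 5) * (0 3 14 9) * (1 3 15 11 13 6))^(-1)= (0 9 1 10 14 3)(5 6 13 11 15)= [9, 10, 2, 0, 4, 6, 13, 7, 8, 1, 14, 15, 12, 11, 3, 5]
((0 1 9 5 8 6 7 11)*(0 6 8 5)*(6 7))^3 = (7 11) = [0, 1, 2, 3, 4, 5, 6, 11, 8, 9, 10, 7]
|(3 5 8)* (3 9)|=4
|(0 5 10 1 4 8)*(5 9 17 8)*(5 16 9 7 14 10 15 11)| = 30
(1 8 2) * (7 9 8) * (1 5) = [0, 7, 5, 3, 4, 1, 6, 9, 2, 8] = (1 7 9 8 2 5)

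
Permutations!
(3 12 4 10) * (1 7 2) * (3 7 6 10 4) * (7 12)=[0, 6, 1, 7, 4, 5, 10, 2, 8, 9, 12, 11, 3]=(1 6 10 12 3 7 2)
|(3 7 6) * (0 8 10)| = 3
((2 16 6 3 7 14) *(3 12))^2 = (2 6 3 14 16 12 7) = [0, 1, 6, 14, 4, 5, 3, 2, 8, 9, 10, 11, 7, 13, 16, 15, 12]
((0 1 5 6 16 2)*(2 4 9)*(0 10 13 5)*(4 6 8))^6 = [0, 1, 9, 3, 8, 13, 6, 7, 5, 4, 2, 11, 12, 10, 14, 15, 16] = (16)(2 9 4 8 5 13 10)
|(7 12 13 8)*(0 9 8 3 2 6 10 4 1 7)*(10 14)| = |(0 9 8)(1 7 12 13 3 2 6 14 10 4)| = 30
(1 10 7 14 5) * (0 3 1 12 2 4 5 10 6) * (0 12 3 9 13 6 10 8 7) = (0 9 13 6 12 2 4 5 3 1 10)(7 14 8) = [9, 10, 4, 1, 5, 3, 12, 14, 7, 13, 0, 11, 2, 6, 8]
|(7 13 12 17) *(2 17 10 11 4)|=|(2 17 7 13 12 10 11 4)|=8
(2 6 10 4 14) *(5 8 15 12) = (2 6 10 4 14)(5 8 15 12) = [0, 1, 6, 3, 14, 8, 10, 7, 15, 9, 4, 11, 5, 13, 2, 12]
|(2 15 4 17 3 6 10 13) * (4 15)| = |(2 4 17 3 6 10 13)| = 7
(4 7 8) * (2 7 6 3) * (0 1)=(0 1)(2 7 8 4 6 3)=[1, 0, 7, 2, 6, 5, 3, 8, 4]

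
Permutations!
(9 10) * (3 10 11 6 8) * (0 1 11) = (0 1 11 6 8 3 10 9) = [1, 11, 2, 10, 4, 5, 8, 7, 3, 0, 9, 6]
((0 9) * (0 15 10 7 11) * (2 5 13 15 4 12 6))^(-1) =(0 11 7 10 15 13 5 2 6 12 4 9) =[11, 1, 6, 3, 9, 2, 12, 10, 8, 0, 15, 7, 4, 5, 14, 13]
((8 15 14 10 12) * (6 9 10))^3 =(6 12 14 10 15 9 8) =[0, 1, 2, 3, 4, 5, 12, 7, 6, 8, 15, 11, 14, 13, 10, 9]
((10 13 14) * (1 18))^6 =(18) =[0, 1, 2, 3, 4, 5, 6, 7, 8, 9, 10, 11, 12, 13, 14, 15, 16, 17, 18]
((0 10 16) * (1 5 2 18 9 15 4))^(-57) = (1 4 15 9 18 2 5) = [0, 4, 5, 3, 15, 1, 6, 7, 8, 18, 10, 11, 12, 13, 14, 9, 16, 17, 2]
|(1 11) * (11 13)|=3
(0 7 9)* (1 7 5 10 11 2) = [5, 7, 1, 3, 4, 10, 6, 9, 8, 0, 11, 2] = (0 5 10 11 2 1 7 9)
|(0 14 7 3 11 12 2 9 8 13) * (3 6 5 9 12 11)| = |(0 14 7 6 5 9 8 13)(2 12)| = 8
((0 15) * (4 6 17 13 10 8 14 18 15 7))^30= [14, 1, 2, 3, 15, 5, 0, 18, 17, 9, 6, 11, 12, 4, 13, 8, 16, 7, 10]= (0 14 13 4 15 8 17 7 18 10 6)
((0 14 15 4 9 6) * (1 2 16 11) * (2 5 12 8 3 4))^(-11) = [2, 8, 1, 6, 0, 3, 15, 7, 9, 14, 10, 12, 4, 13, 16, 11, 5] = (0 2 1 8 9 14 16 5 3 6 15 11 12 4)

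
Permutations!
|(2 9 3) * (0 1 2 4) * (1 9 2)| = |(0 9 3 4)| = 4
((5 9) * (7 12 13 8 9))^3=(5 13)(7 8)(9 12)=[0, 1, 2, 3, 4, 13, 6, 8, 7, 12, 10, 11, 9, 5]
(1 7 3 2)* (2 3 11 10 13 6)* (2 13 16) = [0, 7, 1, 3, 4, 5, 13, 11, 8, 9, 16, 10, 12, 6, 14, 15, 2] = (1 7 11 10 16 2)(6 13)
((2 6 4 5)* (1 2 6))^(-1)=(1 2)(4 6 5)=[0, 2, 1, 3, 6, 4, 5]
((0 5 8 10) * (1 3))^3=[10, 3, 2, 1, 4, 0, 6, 7, 5, 9, 8]=(0 10 8 5)(1 3)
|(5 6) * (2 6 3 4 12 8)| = |(2 6 5 3 4 12 8)| = 7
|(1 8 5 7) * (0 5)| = 5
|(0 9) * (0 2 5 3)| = |(0 9 2 5 3)| = 5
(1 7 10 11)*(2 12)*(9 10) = [0, 7, 12, 3, 4, 5, 6, 9, 8, 10, 11, 1, 2] = (1 7 9 10 11)(2 12)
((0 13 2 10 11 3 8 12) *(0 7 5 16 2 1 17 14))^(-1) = [14, 13, 16, 11, 4, 7, 6, 12, 3, 9, 2, 10, 8, 0, 17, 15, 5, 1] = (0 14 17 1 13)(2 16 5 7 12 8 3 11 10)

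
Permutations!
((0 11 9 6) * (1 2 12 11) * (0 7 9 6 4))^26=(0 4 9 7 6 11 12 2 1)=[4, 0, 1, 3, 9, 5, 11, 6, 8, 7, 10, 12, 2]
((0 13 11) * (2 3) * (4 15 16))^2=(0 11 13)(4 16 15)=[11, 1, 2, 3, 16, 5, 6, 7, 8, 9, 10, 13, 12, 0, 14, 4, 15]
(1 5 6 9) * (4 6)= (1 5 4 6 9)= [0, 5, 2, 3, 6, 4, 9, 7, 8, 1]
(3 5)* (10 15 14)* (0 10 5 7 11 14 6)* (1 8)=(0 10 15 6)(1 8)(3 7 11 14 5)=[10, 8, 2, 7, 4, 3, 0, 11, 1, 9, 15, 14, 12, 13, 5, 6]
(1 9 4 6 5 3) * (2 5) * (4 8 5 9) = (1 4 6 2 9 8 5 3) = [0, 4, 9, 1, 6, 3, 2, 7, 5, 8]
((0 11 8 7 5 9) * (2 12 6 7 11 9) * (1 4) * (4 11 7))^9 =(12)(0 9) =[9, 1, 2, 3, 4, 5, 6, 7, 8, 0, 10, 11, 12]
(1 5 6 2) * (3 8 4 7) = (1 5 6 2)(3 8 4 7) = [0, 5, 1, 8, 7, 6, 2, 3, 4]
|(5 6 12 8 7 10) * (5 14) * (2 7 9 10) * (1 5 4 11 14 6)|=|(1 5)(2 7)(4 11 14)(6 12 8 9 10)|=30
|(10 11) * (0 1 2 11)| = 5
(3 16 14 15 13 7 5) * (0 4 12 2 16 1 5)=(0 4 12 2 16 14 15 13 7)(1 5 3)=[4, 5, 16, 1, 12, 3, 6, 0, 8, 9, 10, 11, 2, 7, 15, 13, 14]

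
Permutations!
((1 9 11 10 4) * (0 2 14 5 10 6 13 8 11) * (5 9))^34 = (0 14)(1 10)(2 9)(4 5)(6 8)(11 13) = [14, 10, 9, 3, 5, 4, 8, 7, 6, 2, 1, 13, 12, 11, 0]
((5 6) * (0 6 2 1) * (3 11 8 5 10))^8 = (0 1 2 5 8 11 3 10 6) = [1, 2, 5, 10, 4, 8, 0, 7, 11, 9, 6, 3]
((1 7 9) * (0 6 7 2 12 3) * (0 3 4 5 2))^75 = (2 5 4 12) = [0, 1, 5, 3, 12, 4, 6, 7, 8, 9, 10, 11, 2]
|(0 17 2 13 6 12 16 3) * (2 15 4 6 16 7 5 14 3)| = 30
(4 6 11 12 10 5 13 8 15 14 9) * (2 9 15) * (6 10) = [0, 1, 9, 3, 10, 13, 11, 7, 2, 4, 5, 12, 6, 8, 15, 14] = (2 9 4 10 5 13 8)(6 11 12)(14 15)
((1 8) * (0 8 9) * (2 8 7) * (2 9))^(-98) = [7, 2, 8, 3, 4, 5, 6, 9, 1, 0] = (0 7 9)(1 2 8)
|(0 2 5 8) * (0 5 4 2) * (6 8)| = 6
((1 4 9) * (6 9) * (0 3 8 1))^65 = [8, 6, 2, 1, 9, 5, 0, 7, 4, 3] = (0 8 4 9 3 1 6)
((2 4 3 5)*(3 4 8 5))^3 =(8) =[0, 1, 2, 3, 4, 5, 6, 7, 8]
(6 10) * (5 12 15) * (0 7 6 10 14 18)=(0 7 6 14 18)(5 12 15)=[7, 1, 2, 3, 4, 12, 14, 6, 8, 9, 10, 11, 15, 13, 18, 5, 16, 17, 0]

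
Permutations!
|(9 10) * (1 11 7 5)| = |(1 11 7 5)(9 10)| = 4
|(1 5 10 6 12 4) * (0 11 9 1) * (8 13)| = 18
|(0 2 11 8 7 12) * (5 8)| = |(0 2 11 5 8 7 12)| = 7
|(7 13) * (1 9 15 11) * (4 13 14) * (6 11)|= |(1 9 15 6 11)(4 13 7 14)|= 20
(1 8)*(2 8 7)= [0, 7, 8, 3, 4, 5, 6, 2, 1]= (1 7 2 8)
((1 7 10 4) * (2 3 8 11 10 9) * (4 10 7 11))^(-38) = (1 7 2 8)(3 4 11 9) = [0, 7, 8, 4, 11, 5, 6, 2, 1, 3, 10, 9]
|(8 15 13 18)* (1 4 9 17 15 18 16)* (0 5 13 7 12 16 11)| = |(0 5 13 11)(1 4 9 17 15 7 12 16)(8 18)| = 8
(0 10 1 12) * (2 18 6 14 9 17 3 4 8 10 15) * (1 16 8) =[15, 12, 18, 4, 1, 5, 14, 7, 10, 17, 16, 11, 0, 13, 9, 2, 8, 3, 6] =(0 15 2 18 6 14 9 17 3 4 1 12)(8 10 16)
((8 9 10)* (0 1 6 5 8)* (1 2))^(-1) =(0 10 9 8 5 6 1 2) =[10, 2, 0, 3, 4, 6, 1, 7, 5, 8, 9]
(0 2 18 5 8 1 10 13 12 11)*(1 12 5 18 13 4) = (18)(0 2 13 5 8 12 11)(1 10 4) = [2, 10, 13, 3, 1, 8, 6, 7, 12, 9, 4, 0, 11, 5, 14, 15, 16, 17, 18]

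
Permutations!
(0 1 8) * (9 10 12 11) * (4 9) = (0 1 8)(4 9 10 12 11) = [1, 8, 2, 3, 9, 5, 6, 7, 0, 10, 12, 4, 11]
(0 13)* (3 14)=(0 13)(3 14)=[13, 1, 2, 14, 4, 5, 6, 7, 8, 9, 10, 11, 12, 0, 3]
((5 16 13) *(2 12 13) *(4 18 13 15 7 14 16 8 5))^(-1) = (2 16 14 7 15 12)(4 13 18)(5 8) = [0, 1, 16, 3, 13, 8, 6, 15, 5, 9, 10, 11, 2, 18, 7, 12, 14, 17, 4]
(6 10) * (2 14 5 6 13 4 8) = (2 14 5 6 10 13 4 8) = [0, 1, 14, 3, 8, 6, 10, 7, 2, 9, 13, 11, 12, 4, 5]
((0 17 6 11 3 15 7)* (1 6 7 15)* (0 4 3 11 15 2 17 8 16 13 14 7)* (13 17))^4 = [0, 13, 4, 2, 15, 5, 14, 6, 8, 9, 10, 11, 12, 3, 1, 7, 16, 17] = (17)(1 13 3 2 4 15 7 6 14)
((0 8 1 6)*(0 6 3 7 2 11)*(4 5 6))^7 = (11)(4 5 6) = [0, 1, 2, 3, 5, 6, 4, 7, 8, 9, 10, 11]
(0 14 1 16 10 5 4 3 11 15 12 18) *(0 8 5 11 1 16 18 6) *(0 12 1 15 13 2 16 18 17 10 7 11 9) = (0 14 18 8 5 4 3 15 1 17 10 9)(2 16 7 11 13)(6 12) = [14, 17, 16, 15, 3, 4, 12, 11, 5, 0, 9, 13, 6, 2, 18, 1, 7, 10, 8]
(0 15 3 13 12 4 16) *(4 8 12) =(0 15 3 13 4 16)(8 12) =[15, 1, 2, 13, 16, 5, 6, 7, 12, 9, 10, 11, 8, 4, 14, 3, 0]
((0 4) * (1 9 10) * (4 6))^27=(10)=[0, 1, 2, 3, 4, 5, 6, 7, 8, 9, 10]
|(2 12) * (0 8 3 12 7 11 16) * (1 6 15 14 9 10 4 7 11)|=56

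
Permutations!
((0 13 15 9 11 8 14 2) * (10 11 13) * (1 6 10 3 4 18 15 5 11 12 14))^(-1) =(0 2 14 12 10 6 1 8 11 5 13 9 15 18 4 3) =[2, 8, 14, 0, 3, 13, 1, 7, 11, 15, 6, 5, 10, 9, 12, 18, 16, 17, 4]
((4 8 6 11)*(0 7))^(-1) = (0 7)(4 11 6 8) = [7, 1, 2, 3, 11, 5, 8, 0, 4, 9, 10, 6]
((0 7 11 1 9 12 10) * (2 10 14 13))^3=[1, 14, 7, 3, 4, 5, 6, 9, 8, 13, 11, 12, 2, 0, 10]=(0 1 14 10 11 12 2 7 9 13)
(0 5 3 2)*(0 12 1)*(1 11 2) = (0 5 3 1)(2 12 11) = [5, 0, 12, 1, 4, 3, 6, 7, 8, 9, 10, 2, 11]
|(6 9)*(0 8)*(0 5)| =6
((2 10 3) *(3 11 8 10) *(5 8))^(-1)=(2 3)(5 11 10 8)=[0, 1, 3, 2, 4, 11, 6, 7, 5, 9, 8, 10]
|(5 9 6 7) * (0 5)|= 5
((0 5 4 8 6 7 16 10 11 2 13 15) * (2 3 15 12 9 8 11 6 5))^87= (0 15 3 11 4 5 8 9 12 13 2)(6 10 16 7)= [15, 1, 0, 11, 5, 8, 10, 6, 9, 12, 16, 4, 13, 2, 14, 3, 7]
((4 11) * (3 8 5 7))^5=(3 8 5 7)(4 11)=[0, 1, 2, 8, 11, 7, 6, 3, 5, 9, 10, 4]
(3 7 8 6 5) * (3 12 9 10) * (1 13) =(1 13)(3 7 8 6 5 12 9 10) =[0, 13, 2, 7, 4, 12, 5, 8, 6, 10, 3, 11, 9, 1]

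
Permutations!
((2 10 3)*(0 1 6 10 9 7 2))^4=[3, 0, 9, 10, 4, 5, 1, 2, 8, 7, 6]=(0 3 10 6 1)(2 9 7)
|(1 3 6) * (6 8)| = |(1 3 8 6)| = 4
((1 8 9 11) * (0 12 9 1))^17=(0 12 9 11)(1 8)=[12, 8, 2, 3, 4, 5, 6, 7, 1, 11, 10, 0, 9]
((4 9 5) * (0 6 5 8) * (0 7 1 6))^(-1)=(1 7 8 9 4 5 6)=[0, 7, 2, 3, 5, 6, 1, 8, 9, 4]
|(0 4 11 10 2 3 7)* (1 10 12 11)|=14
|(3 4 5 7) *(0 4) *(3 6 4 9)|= |(0 9 3)(4 5 7 6)|= 12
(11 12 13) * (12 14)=[0, 1, 2, 3, 4, 5, 6, 7, 8, 9, 10, 14, 13, 11, 12]=(11 14 12 13)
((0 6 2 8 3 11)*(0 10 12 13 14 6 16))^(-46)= [0, 1, 6, 8, 4, 5, 14, 7, 2, 9, 11, 3, 10, 12, 13, 15, 16]= (16)(2 6 14 13 12 10 11 3 8)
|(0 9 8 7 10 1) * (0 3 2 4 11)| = 10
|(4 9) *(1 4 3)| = |(1 4 9 3)| = 4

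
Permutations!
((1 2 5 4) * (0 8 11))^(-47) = (0 8 11)(1 2 5 4) = [8, 2, 5, 3, 1, 4, 6, 7, 11, 9, 10, 0]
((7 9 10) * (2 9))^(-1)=(2 7 10 9)=[0, 1, 7, 3, 4, 5, 6, 10, 8, 2, 9]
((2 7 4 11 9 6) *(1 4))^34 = (1 7 2 6 9 11 4) = [0, 7, 6, 3, 1, 5, 9, 2, 8, 11, 10, 4]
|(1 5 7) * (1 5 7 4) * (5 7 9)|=|(1 9 5 4)|=4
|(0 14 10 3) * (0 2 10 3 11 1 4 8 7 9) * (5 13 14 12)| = |(0 12 5 13 14 3 2 10 11 1 4 8 7 9)| = 14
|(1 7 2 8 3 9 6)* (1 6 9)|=|(9)(1 7 2 8 3)|=5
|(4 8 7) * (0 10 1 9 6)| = |(0 10 1 9 6)(4 8 7)| = 15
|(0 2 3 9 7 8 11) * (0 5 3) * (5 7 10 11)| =14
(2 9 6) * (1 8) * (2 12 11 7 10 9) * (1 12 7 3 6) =(1 8 12 11 3 6 7 10 9) =[0, 8, 2, 6, 4, 5, 7, 10, 12, 1, 9, 3, 11]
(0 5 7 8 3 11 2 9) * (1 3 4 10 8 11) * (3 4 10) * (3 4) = (0 5 7 11 2 9)(1 3)(8 10) = [5, 3, 9, 1, 4, 7, 6, 11, 10, 0, 8, 2]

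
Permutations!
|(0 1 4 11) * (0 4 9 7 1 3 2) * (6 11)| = 3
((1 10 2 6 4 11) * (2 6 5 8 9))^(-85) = (11)(2 9 8 5) = [0, 1, 9, 3, 4, 2, 6, 7, 5, 8, 10, 11]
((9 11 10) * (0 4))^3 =(11)(0 4) =[4, 1, 2, 3, 0, 5, 6, 7, 8, 9, 10, 11]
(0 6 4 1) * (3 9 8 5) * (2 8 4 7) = (0 6 7 2 8 5 3 9 4 1) = [6, 0, 8, 9, 1, 3, 7, 2, 5, 4]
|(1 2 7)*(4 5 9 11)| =|(1 2 7)(4 5 9 11)| =12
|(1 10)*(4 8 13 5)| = 4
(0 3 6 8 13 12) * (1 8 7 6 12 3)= [1, 8, 2, 12, 4, 5, 7, 6, 13, 9, 10, 11, 0, 3]= (0 1 8 13 3 12)(6 7)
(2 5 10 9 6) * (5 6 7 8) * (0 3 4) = [3, 1, 6, 4, 0, 10, 2, 8, 5, 7, 9] = (0 3 4)(2 6)(5 10 9 7 8)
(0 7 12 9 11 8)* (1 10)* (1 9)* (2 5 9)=(0 7 12 1 10 2 5 9 11 8)=[7, 10, 5, 3, 4, 9, 6, 12, 0, 11, 2, 8, 1]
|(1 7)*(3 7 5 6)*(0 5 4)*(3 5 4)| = 6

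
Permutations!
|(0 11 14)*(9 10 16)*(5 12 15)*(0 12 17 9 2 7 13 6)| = 14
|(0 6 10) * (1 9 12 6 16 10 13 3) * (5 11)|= 6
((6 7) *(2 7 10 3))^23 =(2 10 7 3 6) =[0, 1, 10, 6, 4, 5, 2, 3, 8, 9, 7]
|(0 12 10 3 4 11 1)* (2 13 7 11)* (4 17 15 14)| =|(0 12 10 3 17 15 14 4 2 13 7 11 1)| =13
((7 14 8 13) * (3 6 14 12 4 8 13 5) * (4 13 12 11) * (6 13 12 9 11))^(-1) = (3 5 8 4 11 9 14 6 7 13) = [0, 1, 2, 5, 11, 8, 7, 13, 4, 14, 10, 9, 12, 3, 6]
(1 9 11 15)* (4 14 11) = (1 9 4 14 11 15) = [0, 9, 2, 3, 14, 5, 6, 7, 8, 4, 10, 15, 12, 13, 11, 1]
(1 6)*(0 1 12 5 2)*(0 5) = (0 1 6 12)(2 5) = [1, 6, 5, 3, 4, 2, 12, 7, 8, 9, 10, 11, 0]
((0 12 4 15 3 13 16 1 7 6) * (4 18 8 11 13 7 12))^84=(18)=[0, 1, 2, 3, 4, 5, 6, 7, 8, 9, 10, 11, 12, 13, 14, 15, 16, 17, 18]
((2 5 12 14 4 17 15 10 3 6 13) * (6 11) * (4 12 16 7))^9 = (2 11 15 7)(3 17 16 13)(4 5 6 10)(12 14) = [0, 1, 11, 17, 5, 6, 10, 2, 8, 9, 4, 15, 14, 3, 12, 7, 13, 16]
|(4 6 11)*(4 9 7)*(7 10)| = |(4 6 11 9 10 7)| = 6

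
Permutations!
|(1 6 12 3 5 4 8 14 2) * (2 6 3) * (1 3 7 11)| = |(1 7 11)(2 3 5 4 8 14 6 12)| = 24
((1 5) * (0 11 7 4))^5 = (0 11 7 4)(1 5) = [11, 5, 2, 3, 0, 1, 6, 4, 8, 9, 10, 7]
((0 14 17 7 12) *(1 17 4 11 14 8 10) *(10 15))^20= (0 1)(4 14 11)(7 15)(8 17)(10 12)= [1, 0, 2, 3, 14, 5, 6, 15, 17, 9, 12, 4, 10, 13, 11, 7, 16, 8]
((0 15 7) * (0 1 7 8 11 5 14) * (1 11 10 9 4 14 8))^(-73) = (0 11 9 15 5 4 1 8 14 7 10) = [11, 8, 2, 3, 1, 4, 6, 10, 14, 15, 0, 9, 12, 13, 7, 5]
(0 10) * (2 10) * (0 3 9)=[2, 1, 10, 9, 4, 5, 6, 7, 8, 0, 3]=(0 2 10 3 9)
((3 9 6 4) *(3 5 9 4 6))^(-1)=[0, 1, 2, 9, 3, 4, 6, 7, 8, 5]=(3 9 5 4)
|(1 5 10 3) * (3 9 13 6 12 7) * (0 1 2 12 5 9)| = |(0 1 9 13 6 5 10)(2 12 7 3)| = 28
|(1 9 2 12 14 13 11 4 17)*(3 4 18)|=|(1 9 2 12 14 13 11 18 3 4 17)|=11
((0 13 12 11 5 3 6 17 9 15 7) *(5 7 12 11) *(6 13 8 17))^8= (0 13 12 17 7 3 15 8 11 5 9)= [13, 1, 2, 15, 4, 9, 6, 3, 11, 0, 10, 5, 17, 12, 14, 8, 16, 7]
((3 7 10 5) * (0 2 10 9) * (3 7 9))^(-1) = (0 9 3 7 5 10 2) = [9, 1, 0, 7, 4, 10, 6, 5, 8, 3, 2]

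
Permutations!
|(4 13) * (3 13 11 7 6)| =6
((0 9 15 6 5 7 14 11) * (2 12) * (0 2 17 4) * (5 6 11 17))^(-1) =(0 4 17 14 7 5 12 2 11 15 9) =[4, 1, 11, 3, 17, 12, 6, 5, 8, 0, 10, 15, 2, 13, 7, 9, 16, 14]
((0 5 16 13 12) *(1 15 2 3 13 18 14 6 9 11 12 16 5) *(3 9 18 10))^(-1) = (0 12 11 9 2 15 1)(3 10 16 13)(6 14 18) = [12, 0, 15, 10, 4, 5, 14, 7, 8, 2, 16, 9, 11, 3, 18, 1, 13, 17, 6]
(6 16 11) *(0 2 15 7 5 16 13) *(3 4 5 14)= [2, 1, 15, 4, 5, 16, 13, 14, 8, 9, 10, 6, 12, 0, 3, 7, 11]= (0 2 15 7 14 3 4 5 16 11 6 13)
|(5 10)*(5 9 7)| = 4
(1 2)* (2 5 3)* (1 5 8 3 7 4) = (1 8 3 2 5 7 4) = [0, 8, 5, 2, 1, 7, 6, 4, 3]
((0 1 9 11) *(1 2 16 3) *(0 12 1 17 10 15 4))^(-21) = (0 3 15 2 17 4 16 10)(1 12 11 9) = [3, 12, 17, 15, 16, 5, 6, 7, 8, 1, 0, 9, 11, 13, 14, 2, 10, 4]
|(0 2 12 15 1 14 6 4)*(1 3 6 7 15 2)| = |(0 1 14 7 15 3 6 4)(2 12)| = 8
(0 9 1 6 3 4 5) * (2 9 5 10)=[5, 6, 9, 4, 10, 0, 3, 7, 8, 1, 2]=(0 5)(1 6 3 4 10 2 9)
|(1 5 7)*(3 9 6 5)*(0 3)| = 7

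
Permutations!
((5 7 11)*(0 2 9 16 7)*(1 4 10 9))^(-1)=(0 5 11 7 16 9 10 4 1 2)=[5, 2, 0, 3, 1, 11, 6, 16, 8, 10, 4, 7, 12, 13, 14, 15, 9]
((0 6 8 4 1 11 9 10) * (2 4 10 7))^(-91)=[6, 4, 7, 3, 2, 5, 8, 9, 10, 11, 0, 1]=(0 6 8 10)(1 4 2 7 9 11)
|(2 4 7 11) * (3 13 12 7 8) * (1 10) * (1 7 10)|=9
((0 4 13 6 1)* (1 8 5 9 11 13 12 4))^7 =(0 1)(4 12)(5 9 11 13 6 8) =[1, 0, 2, 3, 12, 9, 8, 7, 5, 11, 10, 13, 4, 6]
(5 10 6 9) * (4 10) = [0, 1, 2, 3, 10, 4, 9, 7, 8, 5, 6] = (4 10 6 9 5)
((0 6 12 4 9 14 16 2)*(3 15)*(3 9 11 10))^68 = (0 9 11)(2 15 4)(3 12 16)(6 14 10) = [9, 1, 15, 12, 2, 5, 14, 7, 8, 11, 6, 0, 16, 13, 10, 4, 3]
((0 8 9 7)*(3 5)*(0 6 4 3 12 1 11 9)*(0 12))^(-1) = (0 5 3 4 6 7 9 11 1 12 8) = [5, 12, 2, 4, 6, 3, 7, 9, 0, 11, 10, 1, 8]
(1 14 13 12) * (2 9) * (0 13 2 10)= [13, 14, 9, 3, 4, 5, 6, 7, 8, 10, 0, 11, 1, 12, 2]= (0 13 12 1 14 2 9 10)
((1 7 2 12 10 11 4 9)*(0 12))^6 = (0 1 11)(2 9 10)(4 12 7) = [1, 11, 9, 3, 12, 5, 6, 4, 8, 10, 2, 0, 7]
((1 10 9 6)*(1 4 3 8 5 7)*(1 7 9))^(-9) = [0, 10, 2, 9, 5, 4, 8, 7, 6, 3, 1] = (1 10)(3 9)(4 5)(6 8)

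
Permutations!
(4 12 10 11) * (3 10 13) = [0, 1, 2, 10, 12, 5, 6, 7, 8, 9, 11, 4, 13, 3] = (3 10 11 4 12 13)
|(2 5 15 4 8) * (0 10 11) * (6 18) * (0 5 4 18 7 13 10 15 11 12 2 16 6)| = |(0 15 18)(2 4 8 16 6 7 13 10 12)(5 11)| = 18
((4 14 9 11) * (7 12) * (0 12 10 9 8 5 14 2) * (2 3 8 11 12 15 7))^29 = (0 15 7 10 9 12 2)(3 4 11 14 5 8) = [15, 1, 0, 4, 11, 8, 6, 10, 3, 12, 9, 14, 2, 13, 5, 7]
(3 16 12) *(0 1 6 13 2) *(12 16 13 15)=(16)(0 1 6 15 12 3 13 2)=[1, 6, 0, 13, 4, 5, 15, 7, 8, 9, 10, 11, 3, 2, 14, 12, 16]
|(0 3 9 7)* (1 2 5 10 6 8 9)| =|(0 3 1 2 5 10 6 8 9 7)| =10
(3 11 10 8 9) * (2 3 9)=(2 3 11 10 8)=[0, 1, 3, 11, 4, 5, 6, 7, 2, 9, 8, 10]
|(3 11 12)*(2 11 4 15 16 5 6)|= |(2 11 12 3 4 15 16 5 6)|= 9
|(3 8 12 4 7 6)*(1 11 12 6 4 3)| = |(1 11 12 3 8 6)(4 7)| = 6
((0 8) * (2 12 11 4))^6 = [0, 1, 11, 3, 12, 5, 6, 7, 8, 9, 10, 2, 4] = (2 11)(4 12)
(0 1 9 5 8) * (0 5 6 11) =[1, 9, 2, 3, 4, 8, 11, 7, 5, 6, 10, 0] =(0 1 9 6 11)(5 8)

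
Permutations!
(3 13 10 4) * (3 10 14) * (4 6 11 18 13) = [0, 1, 2, 4, 10, 5, 11, 7, 8, 9, 6, 18, 12, 14, 3, 15, 16, 17, 13] = (3 4 10 6 11 18 13 14)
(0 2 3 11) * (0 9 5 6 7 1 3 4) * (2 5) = (0 5 6 7 1 3 11 9 2 4) = [5, 3, 4, 11, 0, 6, 7, 1, 8, 2, 10, 9]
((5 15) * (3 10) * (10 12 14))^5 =(3 12 14 10)(5 15) =[0, 1, 2, 12, 4, 15, 6, 7, 8, 9, 3, 11, 14, 13, 10, 5]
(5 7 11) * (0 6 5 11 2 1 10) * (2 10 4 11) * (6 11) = [11, 4, 1, 3, 6, 7, 5, 10, 8, 9, 0, 2] = (0 11 2 1 4 6 5 7 10)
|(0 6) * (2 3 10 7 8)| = |(0 6)(2 3 10 7 8)| = 10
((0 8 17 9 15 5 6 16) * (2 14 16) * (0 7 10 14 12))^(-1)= (0 12 2 6 5 15 9 17 8)(7 16 14 10)= [12, 1, 6, 3, 4, 15, 5, 16, 0, 17, 7, 11, 2, 13, 10, 9, 14, 8]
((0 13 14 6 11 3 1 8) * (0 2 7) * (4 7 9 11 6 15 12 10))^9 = [13, 9, 3, 2, 7, 5, 6, 0, 11, 1, 4, 8, 10, 14, 15, 12] = (0 13 14 15 12 10 4 7)(1 9)(2 3)(8 11)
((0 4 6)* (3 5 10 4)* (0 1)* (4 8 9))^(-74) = (0 6 9 10 3 1 4 8 5) = [6, 4, 2, 1, 8, 0, 9, 7, 5, 10, 3]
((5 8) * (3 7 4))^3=(5 8)=[0, 1, 2, 3, 4, 8, 6, 7, 5]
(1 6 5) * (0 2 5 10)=[2, 6, 5, 3, 4, 1, 10, 7, 8, 9, 0]=(0 2 5 1 6 10)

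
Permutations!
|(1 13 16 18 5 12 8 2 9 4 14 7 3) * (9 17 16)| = 7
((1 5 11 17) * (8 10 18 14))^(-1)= (1 17 11 5)(8 14 18 10)= [0, 17, 2, 3, 4, 1, 6, 7, 14, 9, 8, 5, 12, 13, 18, 15, 16, 11, 10]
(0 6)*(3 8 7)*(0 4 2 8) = (0 6 4 2 8 7 3) = [6, 1, 8, 0, 2, 5, 4, 3, 7]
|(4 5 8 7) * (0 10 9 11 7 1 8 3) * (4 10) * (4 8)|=12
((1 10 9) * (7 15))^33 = (7 15) = [0, 1, 2, 3, 4, 5, 6, 15, 8, 9, 10, 11, 12, 13, 14, 7]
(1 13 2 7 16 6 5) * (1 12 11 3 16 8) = (1 13 2 7 8)(3 16 6 5 12 11) = [0, 13, 7, 16, 4, 12, 5, 8, 1, 9, 10, 3, 11, 2, 14, 15, 6]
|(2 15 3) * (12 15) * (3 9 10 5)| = 7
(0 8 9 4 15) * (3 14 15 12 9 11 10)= (0 8 11 10 3 14 15)(4 12 9)= [8, 1, 2, 14, 12, 5, 6, 7, 11, 4, 3, 10, 9, 13, 15, 0]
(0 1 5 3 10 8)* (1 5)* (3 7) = [5, 1, 2, 10, 4, 7, 6, 3, 0, 9, 8] = (0 5 7 3 10 8)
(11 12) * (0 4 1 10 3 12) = [4, 10, 2, 12, 1, 5, 6, 7, 8, 9, 3, 0, 11] = (0 4 1 10 3 12 11)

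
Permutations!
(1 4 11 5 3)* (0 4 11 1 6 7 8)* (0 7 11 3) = [4, 3, 2, 6, 1, 0, 11, 8, 7, 9, 10, 5] = (0 4 1 3 6 11 5)(7 8)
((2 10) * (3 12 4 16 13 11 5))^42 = (16) = [0, 1, 2, 3, 4, 5, 6, 7, 8, 9, 10, 11, 12, 13, 14, 15, 16]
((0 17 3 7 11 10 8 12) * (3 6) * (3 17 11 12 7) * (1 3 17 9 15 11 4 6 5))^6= (0 10 6 7 15)(1 17)(3 5)(4 8 9 12 11)= [10, 17, 2, 5, 8, 3, 7, 15, 9, 12, 6, 4, 11, 13, 14, 0, 16, 1]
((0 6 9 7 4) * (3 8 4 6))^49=(0 3 8 4)(6 9 7)=[3, 1, 2, 8, 0, 5, 9, 6, 4, 7]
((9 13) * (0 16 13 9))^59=[13, 1, 2, 3, 4, 5, 6, 7, 8, 9, 10, 11, 12, 16, 14, 15, 0]=(0 13 16)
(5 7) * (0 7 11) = (0 7 5 11) = [7, 1, 2, 3, 4, 11, 6, 5, 8, 9, 10, 0]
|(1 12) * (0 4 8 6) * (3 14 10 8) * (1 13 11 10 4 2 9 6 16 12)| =|(0 2 9 6)(3 14 4)(8 16 12 13 11 10)| =12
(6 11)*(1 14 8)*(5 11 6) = (1 14 8)(5 11) = [0, 14, 2, 3, 4, 11, 6, 7, 1, 9, 10, 5, 12, 13, 8]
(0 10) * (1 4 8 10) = (0 1 4 8 10) = [1, 4, 2, 3, 8, 5, 6, 7, 10, 9, 0]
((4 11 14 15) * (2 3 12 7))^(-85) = (2 7 12 3)(4 15 14 11) = [0, 1, 7, 2, 15, 5, 6, 12, 8, 9, 10, 4, 3, 13, 11, 14]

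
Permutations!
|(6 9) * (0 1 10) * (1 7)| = |(0 7 1 10)(6 9)| = 4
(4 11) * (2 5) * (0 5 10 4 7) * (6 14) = (0 5 2 10 4 11 7)(6 14) = [5, 1, 10, 3, 11, 2, 14, 0, 8, 9, 4, 7, 12, 13, 6]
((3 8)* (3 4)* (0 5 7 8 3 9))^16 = (0 4 7)(5 9 8) = [4, 1, 2, 3, 7, 9, 6, 0, 5, 8]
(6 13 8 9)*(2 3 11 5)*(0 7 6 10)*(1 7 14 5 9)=(0 14 5 2 3 11 9 10)(1 7 6 13 8)=[14, 7, 3, 11, 4, 2, 13, 6, 1, 10, 0, 9, 12, 8, 5]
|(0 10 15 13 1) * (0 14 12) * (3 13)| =8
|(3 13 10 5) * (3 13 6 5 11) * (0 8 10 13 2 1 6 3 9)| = |(13)(0 8 10 11 9)(1 6 5 2)| = 20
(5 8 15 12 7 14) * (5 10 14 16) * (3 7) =(3 7 16 5 8 15 12)(10 14) =[0, 1, 2, 7, 4, 8, 6, 16, 15, 9, 14, 11, 3, 13, 10, 12, 5]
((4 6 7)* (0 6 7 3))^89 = (0 3 6)(4 7) = [3, 1, 2, 6, 7, 5, 0, 4]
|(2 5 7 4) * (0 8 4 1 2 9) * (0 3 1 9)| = 6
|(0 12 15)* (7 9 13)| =3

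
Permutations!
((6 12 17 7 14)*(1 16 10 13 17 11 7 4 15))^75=[0, 4, 2, 3, 13, 5, 6, 7, 8, 9, 1, 11, 12, 16, 14, 17, 15, 10]=(1 4 13 16 15 17 10)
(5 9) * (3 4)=[0, 1, 2, 4, 3, 9, 6, 7, 8, 5]=(3 4)(5 9)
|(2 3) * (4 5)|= 2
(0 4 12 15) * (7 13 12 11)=(0 4 11 7 13 12 15)=[4, 1, 2, 3, 11, 5, 6, 13, 8, 9, 10, 7, 15, 12, 14, 0]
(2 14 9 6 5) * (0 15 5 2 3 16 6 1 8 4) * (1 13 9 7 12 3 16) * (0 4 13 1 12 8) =[15, 0, 14, 12, 4, 16, 2, 8, 13, 1, 10, 11, 3, 9, 7, 5, 6] =(0 15 5 16 6 2 14 7 8 13 9 1)(3 12)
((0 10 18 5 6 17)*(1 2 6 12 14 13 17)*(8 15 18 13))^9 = [10, 1, 2, 3, 4, 8, 6, 7, 5, 9, 13, 11, 15, 17, 18, 12, 16, 0, 14] = (0 10 13 17)(5 8)(12 15)(14 18)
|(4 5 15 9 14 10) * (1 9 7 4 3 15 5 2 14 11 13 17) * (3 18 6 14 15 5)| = |(1 9 11 13 17)(2 15 7 4)(3 5)(6 14 10 18)| = 20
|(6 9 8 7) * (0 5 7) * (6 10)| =|(0 5 7 10 6 9 8)| =7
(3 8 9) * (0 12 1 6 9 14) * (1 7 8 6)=(0 12 7 8 14)(3 6 9)=[12, 1, 2, 6, 4, 5, 9, 8, 14, 3, 10, 11, 7, 13, 0]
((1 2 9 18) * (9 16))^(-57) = (1 9 2 18 16) = [0, 9, 18, 3, 4, 5, 6, 7, 8, 2, 10, 11, 12, 13, 14, 15, 1, 17, 16]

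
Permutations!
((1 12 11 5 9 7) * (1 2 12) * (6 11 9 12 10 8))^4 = (2 11 7 6 9 8 12 10 5) = [0, 1, 11, 3, 4, 2, 9, 6, 12, 8, 5, 7, 10]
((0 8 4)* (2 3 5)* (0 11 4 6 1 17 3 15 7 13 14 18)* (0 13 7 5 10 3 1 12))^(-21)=(18)(0 12 6 8)(1 17)(3 10)(4 11)=[12, 17, 2, 10, 11, 5, 8, 7, 0, 9, 3, 4, 6, 13, 14, 15, 16, 1, 18]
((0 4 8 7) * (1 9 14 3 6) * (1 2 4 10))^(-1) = (0 7 8 4 2 6 3 14 9 1 10) = [7, 10, 6, 14, 2, 5, 3, 8, 4, 1, 0, 11, 12, 13, 9]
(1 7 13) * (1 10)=(1 7 13 10)=[0, 7, 2, 3, 4, 5, 6, 13, 8, 9, 1, 11, 12, 10]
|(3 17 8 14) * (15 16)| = |(3 17 8 14)(15 16)| = 4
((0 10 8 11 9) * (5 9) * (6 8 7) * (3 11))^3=[6, 1, 2, 9, 4, 10, 11, 3, 5, 7, 8, 0]=(0 6 11)(3 9 7)(5 10 8)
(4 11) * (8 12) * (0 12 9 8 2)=[12, 1, 0, 3, 11, 5, 6, 7, 9, 8, 10, 4, 2]=(0 12 2)(4 11)(8 9)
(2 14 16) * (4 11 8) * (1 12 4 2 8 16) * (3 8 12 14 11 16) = (1 14)(2 11 3 8)(4 16 12) = [0, 14, 11, 8, 16, 5, 6, 7, 2, 9, 10, 3, 4, 13, 1, 15, 12]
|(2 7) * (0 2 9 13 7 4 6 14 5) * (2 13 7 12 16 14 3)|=12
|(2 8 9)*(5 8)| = 4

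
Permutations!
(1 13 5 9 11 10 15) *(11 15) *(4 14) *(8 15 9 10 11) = (1 13 5 10 8 15)(4 14) = [0, 13, 2, 3, 14, 10, 6, 7, 15, 9, 8, 11, 12, 5, 4, 1]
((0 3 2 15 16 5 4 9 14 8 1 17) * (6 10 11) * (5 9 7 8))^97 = (0 14 17 9 1 16 8 15 7 2 4 3 5)(6 10 11) = [14, 16, 4, 5, 3, 0, 10, 2, 15, 1, 11, 6, 12, 13, 17, 7, 8, 9]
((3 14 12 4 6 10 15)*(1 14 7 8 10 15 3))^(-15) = (1 4)(3 7 8 10)(6 14)(12 15) = [0, 4, 2, 7, 1, 5, 14, 8, 10, 9, 3, 11, 15, 13, 6, 12]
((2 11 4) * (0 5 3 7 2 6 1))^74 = [3, 5, 4, 2, 1, 7, 0, 11, 8, 9, 10, 6] = (0 3 2 4 1 5 7 11 6)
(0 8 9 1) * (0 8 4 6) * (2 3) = [4, 8, 3, 2, 6, 5, 0, 7, 9, 1] = (0 4 6)(1 8 9)(2 3)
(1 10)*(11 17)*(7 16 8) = (1 10)(7 16 8)(11 17) = [0, 10, 2, 3, 4, 5, 6, 16, 7, 9, 1, 17, 12, 13, 14, 15, 8, 11]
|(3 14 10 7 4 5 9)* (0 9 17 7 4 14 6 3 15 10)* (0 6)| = |(0 9 15 10 4 5 17 7 14 6 3)| = 11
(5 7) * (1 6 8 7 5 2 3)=(1 6 8 7 2 3)=[0, 6, 3, 1, 4, 5, 8, 2, 7]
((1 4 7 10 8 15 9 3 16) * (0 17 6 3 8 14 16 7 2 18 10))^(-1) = (0 7 3 6 17)(1 16 14 10 18 2 4)(8 9 15) = [7, 16, 4, 6, 1, 5, 17, 3, 9, 15, 18, 11, 12, 13, 10, 8, 14, 0, 2]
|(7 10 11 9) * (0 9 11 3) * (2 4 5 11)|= |(0 9 7 10 3)(2 4 5 11)|= 20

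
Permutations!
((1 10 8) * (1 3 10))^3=(10)=[0, 1, 2, 3, 4, 5, 6, 7, 8, 9, 10]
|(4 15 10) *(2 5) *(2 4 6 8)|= |(2 5 4 15 10 6 8)|= 7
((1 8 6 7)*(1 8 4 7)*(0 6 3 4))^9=(3 4 7 8)=[0, 1, 2, 4, 7, 5, 6, 8, 3]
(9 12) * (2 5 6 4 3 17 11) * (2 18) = (2 5 6 4 3 17 11 18)(9 12) = [0, 1, 5, 17, 3, 6, 4, 7, 8, 12, 10, 18, 9, 13, 14, 15, 16, 11, 2]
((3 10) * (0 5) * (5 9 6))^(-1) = (0 5 6 9)(3 10) = [5, 1, 2, 10, 4, 6, 9, 7, 8, 0, 3]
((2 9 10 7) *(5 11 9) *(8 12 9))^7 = (2 7 10 9 12 8 11 5) = [0, 1, 7, 3, 4, 2, 6, 10, 11, 12, 9, 5, 8]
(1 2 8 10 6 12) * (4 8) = (1 2 4 8 10 6 12) = [0, 2, 4, 3, 8, 5, 12, 7, 10, 9, 6, 11, 1]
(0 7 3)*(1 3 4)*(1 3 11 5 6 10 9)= (0 7 4 3)(1 11 5 6 10 9)= [7, 11, 2, 0, 3, 6, 10, 4, 8, 1, 9, 5]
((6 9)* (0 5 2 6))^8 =(0 6 5 9 2) =[6, 1, 0, 3, 4, 9, 5, 7, 8, 2]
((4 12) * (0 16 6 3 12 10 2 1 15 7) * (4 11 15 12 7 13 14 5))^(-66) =(0 7 3 6 16)(1 13 10 11 5)(2 15 4 12 14) =[7, 13, 15, 6, 12, 1, 16, 3, 8, 9, 11, 5, 14, 10, 2, 4, 0]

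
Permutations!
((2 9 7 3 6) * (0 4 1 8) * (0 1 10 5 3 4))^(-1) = (1 8)(2 6 3 5 10 4 7 9) = [0, 8, 6, 5, 7, 10, 3, 9, 1, 2, 4]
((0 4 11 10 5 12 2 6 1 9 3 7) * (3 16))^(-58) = (0 6 4 1 11 9 10 16 5 3 12 7 2) = [6, 11, 0, 12, 1, 3, 4, 2, 8, 10, 16, 9, 7, 13, 14, 15, 5]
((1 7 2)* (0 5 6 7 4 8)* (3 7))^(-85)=(0 2 5 1 6 4 3 8 7)=[2, 6, 5, 8, 3, 1, 4, 0, 7]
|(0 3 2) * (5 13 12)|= |(0 3 2)(5 13 12)|= 3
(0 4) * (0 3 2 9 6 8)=(0 4 3 2 9 6 8)=[4, 1, 9, 2, 3, 5, 8, 7, 0, 6]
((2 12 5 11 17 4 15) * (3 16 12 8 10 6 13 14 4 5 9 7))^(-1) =(2 15 4 14 13 6 10 8)(3 7 9 12 16)(5 17 11) =[0, 1, 15, 7, 14, 17, 10, 9, 2, 12, 8, 5, 16, 6, 13, 4, 3, 11]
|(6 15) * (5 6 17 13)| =5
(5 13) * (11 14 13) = (5 11 14 13) = [0, 1, 2, 3, 4, 11, 6, 7, 8, 9, 10, 14, 12, 5, 13]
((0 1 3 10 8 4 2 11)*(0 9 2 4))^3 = [10, 8, 2, 0, 4, 5, 6, 7, 3, 9, 1, 11] = (11)(0 10 1 8 3)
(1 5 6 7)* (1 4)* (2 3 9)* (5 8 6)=(1 8 6 7 4)(2 3 9)=[0, 8, 3, 9, 1, 5, 7, 4, 6, 2]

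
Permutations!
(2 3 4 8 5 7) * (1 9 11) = [0, 9, 3, 4, 8, 7, 6, 2, 5, 11, 10, 1] = (1 9 11)(2 3 4 8 5 7)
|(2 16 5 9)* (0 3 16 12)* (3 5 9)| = 7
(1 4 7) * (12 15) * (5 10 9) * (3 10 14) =(1 4 7)(3 10 9 5 14)(12 15) =[0, 4, 2, 10, 7, 14, 6, 1, 8, 5, 9, 11, 15, 13, 3, 12]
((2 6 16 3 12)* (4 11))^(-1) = (2 12 3 16 6)(4 11) = [0, 1, 12, 16, 11, 5, 2, 7, 8, 9, 10, 4, 3, 13, 14, 15, 6]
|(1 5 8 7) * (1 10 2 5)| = |(2 5 8 7 10)| = 5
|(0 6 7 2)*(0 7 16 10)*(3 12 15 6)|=14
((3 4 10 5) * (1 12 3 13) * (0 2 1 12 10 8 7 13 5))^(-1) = [10, 2, 0, 12, 3, 5, 6, 8, 4, 9, 1, 11, 13, 7] = (0 10 1 2)(3 12 13 7 8 4)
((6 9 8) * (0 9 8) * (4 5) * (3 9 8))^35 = (9)(4 5) = [0, 1, 2, 3, 5, 4, 6, 7, 8, 9]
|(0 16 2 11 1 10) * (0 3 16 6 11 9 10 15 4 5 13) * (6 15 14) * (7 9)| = 60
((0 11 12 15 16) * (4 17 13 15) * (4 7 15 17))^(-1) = (0 16 15 7 12 11)(13 17) = [16, 1, 2, 3, 4, 5, 6, 12, 8, 9, 10, 0, 11, 17, 14, 7, 15, 13]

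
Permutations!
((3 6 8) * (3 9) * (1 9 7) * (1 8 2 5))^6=(9)=[0, 1, 2, 3, 4, 5, 6, 7, 8, 9]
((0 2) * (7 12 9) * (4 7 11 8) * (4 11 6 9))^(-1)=(0 2)(4 12 7)(6 9)(8 11)=[2, 1, 0, 3, 12, 5, 9, 4, 11, 6, 10, 8, 7]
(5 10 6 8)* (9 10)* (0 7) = [7, 1, 2, 3, 4, 9, 8, 0, 5, 10, 6] = (0 7)(5 9 10 6 8)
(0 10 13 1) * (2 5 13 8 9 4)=(0 10 8 9 4 2 5 13 1)=[10, 0, 5, 3, 2, 13, 6, 7, 9, 4, 8, 11, 12, 1]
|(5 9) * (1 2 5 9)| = 3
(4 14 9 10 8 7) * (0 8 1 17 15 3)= (0 8 7 4 14 9 10 1 17 15 3)= [8, 17, 2, 0, 14, 5, 6, 4, 7, 10, 1, 11, 12, 13, 9, 3, 16, 15]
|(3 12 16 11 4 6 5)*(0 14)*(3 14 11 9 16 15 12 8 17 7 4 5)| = |(0 11 5 14)(3 8 17 7 4 6)(9 16)(12 15)| = 12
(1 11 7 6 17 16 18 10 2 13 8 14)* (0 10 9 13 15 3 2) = (0 10)(1 11 7 6 17 16 18 9 13 8 14)(2 15 3) = [10, 11, 15, 2, 4, 5, 17, 6, 14, 13, 0, 7, 12, 8, 1, 3, 18, 16, 9]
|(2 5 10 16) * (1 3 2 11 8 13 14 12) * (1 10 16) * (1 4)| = 12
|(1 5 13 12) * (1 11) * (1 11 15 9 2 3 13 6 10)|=|(1 5 6 10)(2 3 13 12 15 9)|=12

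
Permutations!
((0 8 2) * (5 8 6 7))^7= (0 6 7 5 8 2)= [6, 1, 0, 3, 4, 8, 7, 5, 2]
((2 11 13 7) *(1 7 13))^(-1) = (13)(1 11 2 7) = [0, 11, 7, 3, 4, 5, 6, 1, 8, 9, 10, 2, 12, 13]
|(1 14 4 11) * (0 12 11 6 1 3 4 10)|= 9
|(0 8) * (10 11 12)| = |(0 8)(10 11 12)| = 6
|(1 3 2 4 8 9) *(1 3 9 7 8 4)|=|(1 9 3 2)(7 8)|=4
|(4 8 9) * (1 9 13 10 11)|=7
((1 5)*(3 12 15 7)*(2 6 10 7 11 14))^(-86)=(2 3 14 7 11 10 15 6 12)=[0, 1, 3, 14, 4, 5, 12, 11, 8, 9, 15, 10, 2, 13, 7, 6]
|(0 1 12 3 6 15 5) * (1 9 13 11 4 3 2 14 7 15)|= 14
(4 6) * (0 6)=(0 6 4)=[6, 1, 2, 3, 0, 5, 4]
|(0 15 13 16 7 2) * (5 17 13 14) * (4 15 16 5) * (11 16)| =15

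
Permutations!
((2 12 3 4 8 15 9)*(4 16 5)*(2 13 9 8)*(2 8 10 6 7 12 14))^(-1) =(2 14)(3 12 7 6 10 15 8 4 5 16)(9 13) =[0, 1, 14, 12, 5, 16, 10, 6, 4, 13, 15, 11, 7, 9, 2, 8, 3]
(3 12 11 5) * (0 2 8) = (0 2 8)(3 12 11 5) = [2, 1, 8, 12, 4, 3, 6, 7, 0, 9, 10, 5, 11]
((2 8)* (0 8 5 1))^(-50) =[0, 1, 2, 3, 4, 5, 6, 7, 8] =(8)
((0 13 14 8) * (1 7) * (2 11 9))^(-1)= [8, 7, 9, 3, 4, 5, 6, 1, 14, 11, 10, 2, 12, 0, 13]= (0 8 14 13)(1 7)(2 9 11)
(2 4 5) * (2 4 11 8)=(2 11 8)(4 5)=[0, 1, 11, 3, 5, 4, 6, 7, 2, 9, 10, 8]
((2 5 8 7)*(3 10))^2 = [0, 1, 8, 3, 4, 7, 6, 5, 2, 9, 10] = (10)(2 8)(5 7)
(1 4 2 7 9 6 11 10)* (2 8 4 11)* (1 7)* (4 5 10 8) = (1 11 8 5 10 7 9 6 2) = [0, 11, 1, 3, 4, 10, 2, 9, 5, 6, 7, 8]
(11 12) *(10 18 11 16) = (10 18 11 12 16) = [0, 1, 2, 3, 4, 5, 6, 7, 8, 9, 18, 12, 16, 13, 14, 15, 10, 17, 11]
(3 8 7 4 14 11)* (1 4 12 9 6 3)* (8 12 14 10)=[0, 4, 2, 12, 10, 5, 3, 14, 7, 6, 8, 1, 9, 13, 11]=(1 4 10 8 7 14 11)(3 12 9 6)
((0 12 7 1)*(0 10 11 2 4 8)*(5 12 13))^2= (0 5 7 10 2 8 13 12 1 11 4)= [5, 11, 8, 3, 0, 7, 6, 10, 13, 9, 2, 4, 1, 12]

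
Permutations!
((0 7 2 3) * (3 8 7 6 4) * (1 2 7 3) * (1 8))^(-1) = (0 3 8 4 6)(1 2) = [3, 2, 1, 8, 6, 5, 0, 7, 4]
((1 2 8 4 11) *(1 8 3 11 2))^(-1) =[0, 1, 4, 2, 8, 5, 6, 7, 11, 9, 10, 3] =(2 4 8 11 3)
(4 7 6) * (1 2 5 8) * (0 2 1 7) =(0 2 5 8 7 6 4) =[2, 1, 5, 3, 0, 8, 4, 6, 7]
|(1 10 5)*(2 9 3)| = |(1 10 5)(2 9 3)| = 3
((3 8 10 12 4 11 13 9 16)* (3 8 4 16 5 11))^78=(5 13)(8 12)(9 11)(10 16)=[0, 1, 2, 3, 4, 13, 6, 7, 12, 11, 16, 9, 8, 5, 14, 15, 10]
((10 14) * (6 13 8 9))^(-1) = [0, 1, 2, 3, 4, 5, 9, 7, 13, 8, 14, 11, 12, 6, 10] = (6 9 8 13)(10 14)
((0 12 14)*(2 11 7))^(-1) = (0 14 12)(2 7 11) = [14, 1, 7, 3, 4, 5, 6, 11, 8, 9, 10, 2, 0, 13, 12]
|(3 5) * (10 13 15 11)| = 4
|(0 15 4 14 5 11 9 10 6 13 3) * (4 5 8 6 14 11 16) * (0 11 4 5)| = 8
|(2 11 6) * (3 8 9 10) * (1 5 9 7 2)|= |(1 5 9 10 3 8 7 2 11 6)|= 10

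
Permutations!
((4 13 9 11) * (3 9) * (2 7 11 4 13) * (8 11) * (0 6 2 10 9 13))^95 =(0 11 8 7 2 6)(3 13)(4 9 10) =[11, 1, 6, 13, 9, 5, 0, 2, 7, 10, 4, 8, 12, 3]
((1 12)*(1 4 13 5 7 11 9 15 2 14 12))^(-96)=(2 13 9 12 7)(4 11 14 5 15)=[0, 1, 13, 3, 11, 15, 6, 2, 8, 12, 10, 14, 7, 9, 5, 4]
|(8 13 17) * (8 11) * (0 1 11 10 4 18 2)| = |(0 1 11 8 13 17 10 4 18 2)| = 10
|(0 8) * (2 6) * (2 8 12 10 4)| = |(0 12 10 4 2 6 8)| = 7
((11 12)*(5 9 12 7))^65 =(12) =[0, 1, 2, 3, 4, 5, 6, 7, 8, 9, 10, 11, 12]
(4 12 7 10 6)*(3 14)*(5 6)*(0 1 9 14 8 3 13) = (0 1 9 14 13)(3 8)(4 12 7 10 5 6) = [1, 9, 2, 8, 12, 6, 4, 10, 3, 14, 5, 11, 7, 0, 13]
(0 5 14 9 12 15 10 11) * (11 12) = (0 5 14 9 11)(10 12 15) = [5, 1, 2, 3, 4, 14, 6, 7, 8, 11, 12, 0, 15, 13, 9, 10]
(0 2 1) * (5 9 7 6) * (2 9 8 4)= (0 9 7 6 5 8 4 2 1)= [9, 0, 1, 3, 2, 8, 5, 6, 4, 7]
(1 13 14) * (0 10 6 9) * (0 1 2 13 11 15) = (0 10 6 9 1 11 15)(2 13 14) = [10, 11, 13, 3, 4, 5, 9, 7, 8, 1, 6, 15, 12, 14, 2, 0]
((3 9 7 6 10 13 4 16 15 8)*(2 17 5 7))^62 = (2 8 4 6 17 3 16 10 5 9 15 13 7) = [0, 1, 8, 16, 6, 9, 17, 2, 4, 15, 5, 11, 12, 7, 14, 13, 10, 3]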